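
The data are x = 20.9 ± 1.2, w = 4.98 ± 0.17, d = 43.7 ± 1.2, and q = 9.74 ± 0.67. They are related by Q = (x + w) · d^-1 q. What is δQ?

Let u = x + w = 25.9. δu = √(δx² + δw²) = √(1.44 + 0.0289) = 1.21, so δu/u = 0.0468.
Q is then a monomial in u, d, q:
δQ/Q = √((δu/u)² + (-1·δd/d)² + (1·δq/q)²) = √(0.00219 + 0.000754 + 0.00473) = 0.0876
Q = 5.77, so δQ = 0.0876 × 5.77 = 0.505.

0.505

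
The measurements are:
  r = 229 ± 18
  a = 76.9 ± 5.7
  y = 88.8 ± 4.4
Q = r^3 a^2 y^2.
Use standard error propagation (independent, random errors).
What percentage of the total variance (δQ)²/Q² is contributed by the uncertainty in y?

(δQ/Q)² = (3·δr/r)² + (2·δa/a)² + (2·δy/y)²
  r term: (3×0.0786)² = 0.0556
  a term: (2×0.0741)² = 0.0220
  y term: (2×0.0495)² = 0.00982
Total = 0.0874. Share from y = 0.00982/0.0874 = 0.112.

11.2%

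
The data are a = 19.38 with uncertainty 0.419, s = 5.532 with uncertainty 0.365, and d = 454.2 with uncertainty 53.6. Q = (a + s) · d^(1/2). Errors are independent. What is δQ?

Let u = a + s = 24.91. δu = √(δa² + δs²) = √(0.176 + 0.133) = 0.556, so δu/u = 0.0223.
Q is then a monomial in u, d:
δQ/Q = √((δu/u)² + (½·δd/d)²) = √(0.000498 + 0.00348) = 0.0631
Q = 530.9, so δQ = 0.0631 × 530.9 = 33.5.

33.5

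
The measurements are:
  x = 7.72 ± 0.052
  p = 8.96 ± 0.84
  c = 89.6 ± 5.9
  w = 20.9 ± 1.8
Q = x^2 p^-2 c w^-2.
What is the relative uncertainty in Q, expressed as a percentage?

26.3%

Products/powers → add relative errors in quadrature, weighted by exponent:
  (2·δx/x)² = (2×0.00674)² = 0.000181;  (-2·δp/p)² = (-2×0.0937)² = 0.0352;  (1·δc/c)² = (1×0.0658)² = 0.00434;  (-2·δw/w)² = (-2×0.0861)² = 0.0297
δQ/Q = √(0.0693) = 0.263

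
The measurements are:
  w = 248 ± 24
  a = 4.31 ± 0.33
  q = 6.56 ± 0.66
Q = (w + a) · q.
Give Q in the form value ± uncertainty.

Let u = w + a = 252. δu = √(δw² + δa²) = √(576 + 0.109) = 24.0, so δu/u = 0.0951.
Q is then a monomial in u, q:
δQ/Q = √((δu/u)² + (1·δq/q)²) = √(0.00905 + 0.0101) = 0.138
Q = 1660, so δQ = 0.138 × 1660 = 229.

1660 ± 229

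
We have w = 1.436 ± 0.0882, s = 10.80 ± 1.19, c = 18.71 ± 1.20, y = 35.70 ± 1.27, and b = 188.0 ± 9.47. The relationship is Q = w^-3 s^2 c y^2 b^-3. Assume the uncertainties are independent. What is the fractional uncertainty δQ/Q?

For a monomial Q ∝ w^-3, s^2, c, y^2, b^-3, fractional errors add in quadrature:
  (-3·δw/w)² = (-3×0.0614)² = 0.0340;  (2·δs/s)² = (2×0.110)² = 0.0486;  (1·δc/c)² = (1×0.0641)² = 0.00411;  (2·δy/y)² = (2×0.0356)² = 0.00506;  (-3·δb/b)² = (-3×0.0504)² = 0.0228
δQ/Q = √(0.115) = 0.338

0.338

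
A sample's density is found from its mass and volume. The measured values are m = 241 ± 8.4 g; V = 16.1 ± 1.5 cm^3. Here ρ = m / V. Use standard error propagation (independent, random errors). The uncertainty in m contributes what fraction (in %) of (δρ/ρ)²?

12.3%

(δρ/ρ)² = (1·δm/m)² + (-1·δV/V)²
  m term: (1×0.0349)² = 0.00121
  V term: (-1×0.0932)² = 0.00868
Total = 0.00990. Share from m = 0.00121/0.00990 = 0.123.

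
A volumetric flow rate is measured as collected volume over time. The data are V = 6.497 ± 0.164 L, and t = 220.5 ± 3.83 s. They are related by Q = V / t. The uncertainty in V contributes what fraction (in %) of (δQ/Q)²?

(δQ/Q)² = (1·δV/V)² + (-1·δt/t)²
  V term: (1×0.0252)² = 0.000637
  t term: (-1×0.0174)² = 0.000302
Total = 0.000939. Share from V = 0.000637/0.000939 = 0.679.

67.9%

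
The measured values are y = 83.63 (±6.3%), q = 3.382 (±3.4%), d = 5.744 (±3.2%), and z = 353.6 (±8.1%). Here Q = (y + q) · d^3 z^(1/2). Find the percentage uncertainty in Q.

12.1%

Let u = y + q = 87.01. δu = √(δy² + δq²) = √(27.8 + 0.0132) = 5.27, so δu/u = 0.0606.
Q is then a monomial in u, d, z:
δQ/Q = √((δu/u)² + (3·δd/d)² + (½·δz/z)²) = √(0.00367 + 0.00922 + 0.00164) = 0.121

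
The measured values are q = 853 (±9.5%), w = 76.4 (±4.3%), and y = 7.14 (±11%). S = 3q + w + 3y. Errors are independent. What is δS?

243

For a sum/difference, combine absolute errors in quadrature:
  (3·δq)² = 59100;  (δw)² = 10.8;  (3·δy)² = 5.55
δS = √(59100) = 243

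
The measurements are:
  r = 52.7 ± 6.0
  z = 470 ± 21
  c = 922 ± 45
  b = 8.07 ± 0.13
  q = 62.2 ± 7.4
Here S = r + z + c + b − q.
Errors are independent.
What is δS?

Each term contributes (cᵢ δxᵢ)² to (δS)²:
  (δr)² = 36.0;  (δz)² = 441;  (δc)² = 2020;  (δb)² = 0.0169;  (δq)² = 54.8
δS = √(2560) = 50.6

50.6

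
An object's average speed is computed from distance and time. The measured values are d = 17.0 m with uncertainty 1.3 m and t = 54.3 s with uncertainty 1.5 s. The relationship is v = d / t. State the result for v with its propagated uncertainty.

0.313 ± 0.0255 m/s

Since v is a product/quotient, work with relative uncertainties:
  (1·δd/d)² = (1×0.0765)² = 0.00585;  (-1·δt/t)² = (-1×0.0276)² = 0.000763
δv/v = √(0.00661) = 0.0813
v = 0.313 m/s, so δv = 0.0813 × 0.313 = 0.0255 m/s.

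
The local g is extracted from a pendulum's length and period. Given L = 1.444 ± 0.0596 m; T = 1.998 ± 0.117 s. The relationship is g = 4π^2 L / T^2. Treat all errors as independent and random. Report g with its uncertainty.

14.28 ± 1.77 m/s^2

Since g is a product/quotient, work with relative uncertainties:
  (1·δL/L)² = (1×0.0413)² = 0.00170;  (-2·δT/T)² = (-2×0.0586)² = 0.0137
δg/g = √(0.0154) = 0.124
g = 14.28 m/s^2, so δg = 0.124 × 14.28 = 1.77 m/s^2.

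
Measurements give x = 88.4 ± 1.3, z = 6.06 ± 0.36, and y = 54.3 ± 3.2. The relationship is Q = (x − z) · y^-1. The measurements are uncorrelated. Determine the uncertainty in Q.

0.0928

Let u = x − z = 82.3. δu = √(δx² + δz²) = √(1.69 + 0.130) = 1.35, so δu/u = 0.0164.
Q is then a monomial in u, y:
δQ/Q = √((δu/u)² + (-1·δy/y)²) = √(0.000268 + 0.00347) = 0.0612
Q = 1.52, so δQ = 0.0612 × 1.52 = 0.0928.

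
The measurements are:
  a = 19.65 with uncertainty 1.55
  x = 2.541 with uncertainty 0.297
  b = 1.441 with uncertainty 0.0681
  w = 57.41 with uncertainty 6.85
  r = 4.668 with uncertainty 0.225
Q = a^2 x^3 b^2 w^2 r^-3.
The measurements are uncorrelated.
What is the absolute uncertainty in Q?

2.06e+05

Each factor contributes (exponent × relative error)² to (δQ/Q)²:
  (2·δa/a)² = (2×0.0789)² = 0.0249;  (3·δx/x)² = (3×0.117)² = 0.123;  (2·δb/b)² = (2×0.0473)² = 0.00893;  (2·δw/w)² = (2×0.119)² = 0.0569;  (-3·δr/r)² = (-3×0.0482)² = 0.0209
δQ/Q = √(0.235) = 0.484
Q = 426200, so δQ = 0.484 × 426200 = 2.06e+05.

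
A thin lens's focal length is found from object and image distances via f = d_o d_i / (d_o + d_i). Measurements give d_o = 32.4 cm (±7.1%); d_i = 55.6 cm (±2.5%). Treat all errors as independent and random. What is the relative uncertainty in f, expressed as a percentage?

∂f/∂d_o = (d_i/(d_o+d_i))² = 0.399;  ∂f/∂d_i = (d_o/(d_o+d_i))² = 0.136
δf = √((∂f/∂d_o · δd_o)² + (∂f/∂d_i · δd_i)²) = √(0.843 + 0.0355) = 0.937 cm
f = 20.5 cm, so δf/f = 0.937/20.5 = 0.0458.

4.58%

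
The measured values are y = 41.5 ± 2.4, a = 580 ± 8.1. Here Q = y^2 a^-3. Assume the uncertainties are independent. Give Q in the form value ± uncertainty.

Each factor contributes (exponent × relative error)² to (δQ/Q)²:
  (2·δy/y)² = (2×0.0578)² = 0.0134;  (-3·δa/a)² = (-3×0.0140)² = 0.00176
δQ/Q = √(0.0151) = 0.123
Q = 8.83e-06, so δQ = 0.123 × 8.83e-06 = 1.09e-06.

(8.83 ± 1.09) × 10^-6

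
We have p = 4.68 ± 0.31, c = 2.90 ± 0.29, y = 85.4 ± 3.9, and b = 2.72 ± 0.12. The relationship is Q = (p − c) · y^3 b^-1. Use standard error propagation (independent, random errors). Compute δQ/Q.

Let u = p − c = 1.78. δu = √(δp² + δc²) = √(0.0961 + 0.0841) = 0.424, so δu/u = 0.238.
Q is then a monomial in u, y, b:
δQ/Q = √((δu/u)² + (3·δy/y)² + (-1·δb/b)²) = √(0.0569 + 0.0188 + 0.00195) = 0.279

0.279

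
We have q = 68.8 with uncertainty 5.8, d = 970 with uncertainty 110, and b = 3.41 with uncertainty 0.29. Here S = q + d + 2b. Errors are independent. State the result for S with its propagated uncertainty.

Each term contributes (cᵢ δxᵢ)² to (δS)²:
  (δq)² = 33.6;  (δd)² = 12100;  (2·δb)² = 0.336
δS = √(12100) = 110
S = 1050.

1050 ± 110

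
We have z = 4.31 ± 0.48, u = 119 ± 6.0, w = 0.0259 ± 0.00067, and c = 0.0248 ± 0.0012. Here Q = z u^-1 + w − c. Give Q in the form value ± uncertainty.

Let p = z·u^-1 = 0.0362. δp/p = √((1·δz/z)² + (-1·δu/u)²) = √(0.0124 + 0.00254) = 0.122, so δp = 0.00443.
Q = p + w − c: δQ = √(δp² + δw² + δc²) = √(1.96e-05 + 4.49e-07 + 1.44e-06) = 0.00464
Q = 0.0373.

0.0373 ± 0.00464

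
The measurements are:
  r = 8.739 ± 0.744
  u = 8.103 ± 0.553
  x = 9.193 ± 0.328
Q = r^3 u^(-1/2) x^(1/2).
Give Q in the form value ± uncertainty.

710.9 ± 184

For a monomial Q ∝ r^3, u^(-1/2), x^(1/2), fractional errors add in quadrature:
  (3·δr/r)² = (3×0.0851)² = 0.0652;  (−½·δu/u)² = (-0.5×0.0682)² = 0.00116;  (½·δx/x)² = (0.5×0.0357)² = 0.000318
δQ/Q = √(0.0667) = 0.258
Q = 710.9, so δQ = 0.258 × 710.9 = 184.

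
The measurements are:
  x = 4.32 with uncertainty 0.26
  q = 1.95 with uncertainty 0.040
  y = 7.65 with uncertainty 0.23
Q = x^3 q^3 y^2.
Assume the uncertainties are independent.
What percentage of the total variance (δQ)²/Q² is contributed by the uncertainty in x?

81.5%

(δQ/Q)² = (3·δx/x)² + (3·δq/q)² + (2·δy/y)²
  x term: (3×0.0602)² = 0.0326
  q term: (3×0.0205)² = 0.00379
  y term: (2×0.0301)² = 0.00362
Total = 0.0400. Share from x = 0.0326/0.0400 = 0.815.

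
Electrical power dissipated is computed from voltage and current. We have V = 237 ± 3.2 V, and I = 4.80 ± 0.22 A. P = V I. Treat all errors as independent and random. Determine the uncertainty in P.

For a monomial P ∝ V, I, fractional errors add in quadrature:
  (1·δV/V)² = (1×0.0135)² = 0.000182;  (1·δI/I)² = (1×0.0458)² = 0.00210
δP/P = √(0.00228) = 0.0478
P = 1140 W, so δP = 0.0478 × 1140 = 54.4 W.

54.4 W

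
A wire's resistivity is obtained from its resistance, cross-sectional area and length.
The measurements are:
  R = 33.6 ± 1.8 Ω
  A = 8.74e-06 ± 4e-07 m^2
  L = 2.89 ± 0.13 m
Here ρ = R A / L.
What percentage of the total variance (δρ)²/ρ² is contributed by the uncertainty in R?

(δρ/ρ)² = (1·δR/R)² + (1·δA/A)² + (-1·δL/L)²
  R term: (1×0.0536)² = 0.00287
  A term: (1×0.0458)² = 0.00209
  L term: (-1×0.0450)² = 0.00202
Total = 0.00699. Share from R = 0.00287/0.00699 = 0.411.

41.1%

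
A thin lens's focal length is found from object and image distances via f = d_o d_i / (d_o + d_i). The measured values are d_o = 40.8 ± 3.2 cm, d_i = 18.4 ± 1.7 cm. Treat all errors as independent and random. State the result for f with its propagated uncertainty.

12.7 ± 0.865 cm

∂f/∂d_o = (d_i/(d_o+d_i))² = 0.0966;  ∂f/∂d_i = (d_o/(d_o+d_i))² = 0.475
δf = √((∂f/∂d_o · δd_o)² + (∂f/∂d_i · δd_i)²) = √(0.0956 + 0.652) = 0.865 cm
f = 12.7 cm.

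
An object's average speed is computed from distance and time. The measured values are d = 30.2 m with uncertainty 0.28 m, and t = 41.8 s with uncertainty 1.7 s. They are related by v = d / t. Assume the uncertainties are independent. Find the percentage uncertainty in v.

4.17%

Products/powers → add relative errors in quadrature, weighted by exponent:
  (1·δd/d)² = (1×0.00927)² = 8.6e-05;  (-1·δt/t)² = (-1×0.0407)² = 0.00165
δv/v = √(0.00174) = 0.0417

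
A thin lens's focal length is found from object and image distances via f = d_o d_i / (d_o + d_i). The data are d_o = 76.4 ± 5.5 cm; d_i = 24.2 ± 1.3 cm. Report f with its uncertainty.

∂f/∂d_o = (d_i/(d_o+d_i))² = 0.0579;  ∂f/∂d_i = (d_o/(d_o+d_i))² = 0.577
δf = √((∂f/∂d_o · δd_o)² + (∂f/∂d_i · δd_i)²) = √(0.101 + 0.562) = 0.815 cm
f = 18.4 cm.

18.4 ± 0.815 cm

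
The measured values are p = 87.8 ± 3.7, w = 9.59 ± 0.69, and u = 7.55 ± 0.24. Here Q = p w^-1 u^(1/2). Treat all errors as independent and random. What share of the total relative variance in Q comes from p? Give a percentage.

(δQ/Q)² = (1·δp/p)² + (-1·δw/w)² + (½·δu/u)²
  p term: (1×0.0421)² = 0.00178
  w term: (-1×0.0719)² = 0.00518
  u term: (0.5×0.0318)² = 0.000253
Total = 0.00721. Share from p = 0.00178/0.00721 = 0.246.

24.6%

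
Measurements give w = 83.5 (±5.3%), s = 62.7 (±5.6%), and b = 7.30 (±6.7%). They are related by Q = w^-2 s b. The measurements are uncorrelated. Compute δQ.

0.00902

Each factor contributes (exponent × relative error)² to (δQ/Q)²:
  (-2·δw/w)² = (-2×0.0530)² = 0.0112;  (1·δs/s)² = (1×0.0560)² = 0.00314;  (1·δb/b)² = (1×0.0670)² = 0.00449
δQ/Q = √(0.0189) = 0.137
Q = 0.0656, so δQ = 0.137 × 0.0656 = 0.00902.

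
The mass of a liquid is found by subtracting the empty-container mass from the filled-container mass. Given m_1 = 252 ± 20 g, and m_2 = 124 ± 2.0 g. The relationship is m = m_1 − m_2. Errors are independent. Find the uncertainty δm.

20.1 g

Sums and differences: (δm)² = Σ (cᵢ δxᵢ)².
  (δm_1)² = 400;  (δm_2)² = 4.00
δm = √(404) = 20.1 g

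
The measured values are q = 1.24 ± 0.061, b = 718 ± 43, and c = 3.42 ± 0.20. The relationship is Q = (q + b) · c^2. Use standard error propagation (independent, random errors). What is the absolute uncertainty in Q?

1110

Let u = q + b = 719. δu = √(δq² + δb²) = √(0.00372 + 1850) = 43.0, so δu/u = 0.0598.
Q is then a monomial in u, c:
δQ/Q = √((δu/u)² + (2·δc/c)²) = √(0.00357 + 0.0137) = 0.131
Q = 8410, so δQ = 0.131 × 8410 = 1110.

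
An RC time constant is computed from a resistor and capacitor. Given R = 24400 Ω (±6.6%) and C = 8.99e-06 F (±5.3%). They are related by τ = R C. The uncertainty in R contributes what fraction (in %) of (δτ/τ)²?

60.8%

(δτ/τ)² = (1·δR/R)² + (1·δC/C)²
  R term: (1×0.0660)² = 0.00436
  C term: (1×0.0530)² = 0.00281
Total = 0.00717. Share from R = 0.00436/0.00717 = 0.608.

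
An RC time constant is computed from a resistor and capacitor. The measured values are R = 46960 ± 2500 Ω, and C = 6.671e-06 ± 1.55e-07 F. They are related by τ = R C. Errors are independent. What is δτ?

0.0182 s

Since τ is a product/quotient, work with relative uncertainties:
  (1·δR/R)² = (1×0.0532)² = 0.00283;  (1·δC/C)² = (1×0.0232)² = 0.000540
δτ/τ = √(0.00337) = 0.0581
τ = 0.3133 s, so δτ = 0.0581 × 0.3133 = 0.0182 s.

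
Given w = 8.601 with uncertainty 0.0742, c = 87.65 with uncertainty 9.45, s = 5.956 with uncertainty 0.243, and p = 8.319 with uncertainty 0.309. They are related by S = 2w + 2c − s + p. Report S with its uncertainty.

Each term contributes (cᵢ δxᵢ)² to (δS)²:
  (2·δw)² = 0.0220;  (2·δc)² = 357;  (δs)² = 0.0590;  (δp)² = 0.0955
δS = √(357) = 18.9
S = 194.9.

194.9 ± 18.9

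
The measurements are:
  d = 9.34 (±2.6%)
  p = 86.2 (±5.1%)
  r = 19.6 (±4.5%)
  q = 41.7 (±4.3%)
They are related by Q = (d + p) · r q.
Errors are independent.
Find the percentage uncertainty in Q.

7.74%

Let u = d + p = 95.5. δu = √(δd² + δp²) = √(0.0590 + 19.3) = 4.40, so δu/u = 0.0461.
Q is then a monomial in u, r, q:
δQ/Q = √((δu/u)² + (1·δr/r)² + (1·δq/q)²) = √(0.00212 + 0.00202 + 0.00185) = 0.0774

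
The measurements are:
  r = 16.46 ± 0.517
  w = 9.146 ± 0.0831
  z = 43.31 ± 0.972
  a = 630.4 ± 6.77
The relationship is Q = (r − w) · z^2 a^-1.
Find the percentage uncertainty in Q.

8.52%

Let u = r − w = 7.314. δu = √(δr² + δw²) = √(0.267 + 0.00691) = 0.524, so δu/u = 0.0716.
Q is then a monomial in u, z, a:
δQ/Q = √((δu/u)² + (2·δz/z)² + (-1·δa/a)²) = √(0.00513 + 0.00201 + 0.000115) = 0.0852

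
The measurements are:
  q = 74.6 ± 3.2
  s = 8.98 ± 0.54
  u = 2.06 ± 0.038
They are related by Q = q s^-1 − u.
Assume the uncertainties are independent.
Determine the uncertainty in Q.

0.615

Let p = q·s^-1 = 8.31. δp/p = √((1·δq/q)² + (-1·δs/s)²) = √(0.00184 + 0.00362) = 0.0739, so δp = 0.614.
Q = p − u: δQ = √(δp² + δu²) = √(0.377 + 0.00144) = 0.615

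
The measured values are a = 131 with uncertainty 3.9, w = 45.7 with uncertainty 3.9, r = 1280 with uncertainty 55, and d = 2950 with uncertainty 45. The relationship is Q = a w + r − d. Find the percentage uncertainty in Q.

12.6%

Let p = a·w = 5990. δp/p = √((1·δa/a)² + (1·δw/w)²) = √(0.000886 + 0.00728) = 0.0904, so δp = 541.
Q = p + r − d: δQ = √(δp² + δr² + δd²) = √(2.93e+05 + 3020 + 2020) = 546
Q = 4320, so δQ/Q = 546/4320 = 0.126.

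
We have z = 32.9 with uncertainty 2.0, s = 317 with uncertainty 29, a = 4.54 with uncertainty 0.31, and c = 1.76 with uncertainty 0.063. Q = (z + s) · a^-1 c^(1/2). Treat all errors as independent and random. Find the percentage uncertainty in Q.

Let u = z + s = 350. δu = √(δz² + δs²) = √(4.00 + 841) = 29.1, so δu/u = 0.0831.
Q is then a monomial in u, a, c:
δQ/Q = √((δu/u)² + (-1·δa/a)² + (½·δc/c)²) = √(0.00690 + 0.00466 + 0.000320) = 0.109

10.9%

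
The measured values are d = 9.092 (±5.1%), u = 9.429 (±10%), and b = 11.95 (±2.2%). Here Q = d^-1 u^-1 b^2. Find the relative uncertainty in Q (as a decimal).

0.121

Q is a product of powers, so relative uncertainties combine in quadrature:
  (-1·δd/d)² = (-1×0.0510)² = 0.00260;  (-1·δu/u)² = (-1×0.100)² = 0.0100;  (2·δb/b)² = (2×0.0220)² = 0.00194
δQ/Q = √(0.0145) = 0.121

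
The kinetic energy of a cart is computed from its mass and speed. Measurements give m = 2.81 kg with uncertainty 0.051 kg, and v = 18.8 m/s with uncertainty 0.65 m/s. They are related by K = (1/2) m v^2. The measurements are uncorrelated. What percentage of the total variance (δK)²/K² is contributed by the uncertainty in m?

6.45%

(δK/K)² = (1·δm/m)² + (2·δv/v)²
  m term: (1×0.0181)² = 0.000329
  v term: (2×0.0346)² = 0.00478
Total = 0.00511. Share from m = 0.000329/0.00511 = 0.0645.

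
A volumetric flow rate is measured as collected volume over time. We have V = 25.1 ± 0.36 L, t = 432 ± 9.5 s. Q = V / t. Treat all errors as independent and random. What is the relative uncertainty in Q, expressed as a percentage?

Q is a product of powers, so relative uncertainties combine in quadrature:
  (1·δV/V)² = (1×0.0143)² = 0.000206;  (-1·δt/t)² = (-1×0.0220)² = 0.000484
δQ/Q = √(0.000689) = 0.0263

2.63%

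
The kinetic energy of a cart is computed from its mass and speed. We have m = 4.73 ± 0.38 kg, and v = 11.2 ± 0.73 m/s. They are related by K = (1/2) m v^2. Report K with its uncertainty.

297 ± 45.4 J

Each factor contributes (exponent × relative error)² to (δK/K)²:
  (1·δm/m)² = (1×0.0803)² = 0.00645;  (2·δv/v)² = (2×0.0652)² = 0.0170
δK/K = √(0.0234) = 0.153
K = 297 J, so δK = 0.153 × 297 = 45.4 J.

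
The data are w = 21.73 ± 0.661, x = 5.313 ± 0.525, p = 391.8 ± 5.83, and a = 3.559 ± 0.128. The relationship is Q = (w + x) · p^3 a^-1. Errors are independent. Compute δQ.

Let u = w + x = 27.04. δu = √(δw² + δx²) = √(0.437 + 0.276) = 0.844, so δu/u = 0.0312.
Q is then a monomial in u, p, a:
δQ/Q = √((δu/u)² + (3·δp/p)² + (-1·δa/a)²) = √(0.000974 + 0.00199 + 0.00129) = 0.0653
Q = 4.57e+08, so δQ = 0.0653 × 4.57e+08 = 2.98e+07.

2.98e+07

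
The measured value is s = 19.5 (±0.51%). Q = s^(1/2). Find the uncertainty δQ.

0.0113

For a monomial Q ∝ s^(1/2), fractional errors add in quadrature:
  (½·δs/s)² = (0.5×0.00510)² = 6.5e-06
δQ/Q = √(6.5e-06) = 0.00255
Q = 4.42, so δQ = 0.00255 × 4.42 = 0.0113.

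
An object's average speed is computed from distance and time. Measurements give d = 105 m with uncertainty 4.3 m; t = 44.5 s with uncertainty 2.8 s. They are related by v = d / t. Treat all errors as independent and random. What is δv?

Relative error in a monomial: (δv/v)² = Σ (nᵢ · δxᵢ/xᵢ)².
  (1·δd/d)² = (1×0.0410)² = 0.00168;  (-1·δt/t)² = (-1×0.0629)² = 0.00396
δv/v = √(0.00564) = 0.0751
v = 2.36 m/s, so δv = 0.0751 × 2.36 = 0.177 m/s.

0.177 m/s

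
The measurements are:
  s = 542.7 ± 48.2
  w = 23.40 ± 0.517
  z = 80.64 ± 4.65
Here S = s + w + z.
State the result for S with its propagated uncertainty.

S is a linear combination, so absolute uncertainties add in quadrature:
  (δs)² = 2320;  (δw)² = 0.267;  (δz)² = 21.6
δS = √(2350) = 48.4
S = 646.7.

646.7 ± 48.4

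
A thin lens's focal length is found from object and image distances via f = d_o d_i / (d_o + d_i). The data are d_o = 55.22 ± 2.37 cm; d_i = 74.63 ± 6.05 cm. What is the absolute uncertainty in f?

∂f/∂d_o = (d_i/(d_o+d_i))² = 0.330;  ∂f/∂d_i = (d_o/(d_o+d_i))² = 0.181
δf = √((∂f/∂d_o · δd_o)² + (∂f/∂d_i · δd_i)²) = √(0.613 + 1.20) = 1.35 cm

1.35 cm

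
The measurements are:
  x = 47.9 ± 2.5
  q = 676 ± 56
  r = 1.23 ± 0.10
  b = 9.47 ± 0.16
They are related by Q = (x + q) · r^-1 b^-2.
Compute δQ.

Let u = x + q = 724. δu = √(δx² + δq²) = √(6.25 + 3140) = 56.1, so δu/u = 0.0774.
Q is then a monomial in u, r, b:
δQ/Q = √((δu/u)² + (-1·δr/r)² + (-2·δb/b)²) = √(0.00600 + 0.00661 + 0.00114) = 0.117
Q = 6.56, so δQ = 0.117 × 6.56 = 0.769.

0.769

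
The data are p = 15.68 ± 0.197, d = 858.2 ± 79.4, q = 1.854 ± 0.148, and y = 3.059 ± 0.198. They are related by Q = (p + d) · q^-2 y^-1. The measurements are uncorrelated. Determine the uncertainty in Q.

16.2

Let u = p + d = 873.9. δu = √(δp² + δd²) = √(0.0388 + 6300) = 79.4, so δu/u = 0.0909.
Q is then a monomial in u, q, y:
δQ/Q = √((δu/u)² + (-2·δq/q)² + (-1·δy/y)²) = √(0.00826 + 0.0255 + 0.00419) = 0.195
Q = 83.11, so δQ = 0.195 × 83.11 = 16.2.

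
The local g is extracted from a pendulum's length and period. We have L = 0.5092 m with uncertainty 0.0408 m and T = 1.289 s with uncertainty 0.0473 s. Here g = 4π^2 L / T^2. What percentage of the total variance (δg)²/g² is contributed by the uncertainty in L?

(δg/g)² = (1·δL/L)² + (-2·δT/T)²
  L term: (1×0.0801)² = 0.00642
  T term: (-2×0.0367)² = 0.00539
Total = 0.0118. Share from L = 0.00642/0.0118 = 0.544.

54.4%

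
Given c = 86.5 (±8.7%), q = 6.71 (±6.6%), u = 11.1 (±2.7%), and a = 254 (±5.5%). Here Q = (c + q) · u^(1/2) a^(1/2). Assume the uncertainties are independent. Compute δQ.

Let w = c + q = 93.2. δw = √(δc² + δq²) = √(56.6 + 0.196) = 7.54, so δw/w = 0.0809.
Q is then a monomial in w, u, a:
δQ/Q = √((δw/w)² + (½·δu/u)² + (½·δa/a)²) = √(0.00654 + 0.000182 + 0.000756) = 0.0865
Q = 4950, so δQ = 0.0865 × 4950 = 428.

428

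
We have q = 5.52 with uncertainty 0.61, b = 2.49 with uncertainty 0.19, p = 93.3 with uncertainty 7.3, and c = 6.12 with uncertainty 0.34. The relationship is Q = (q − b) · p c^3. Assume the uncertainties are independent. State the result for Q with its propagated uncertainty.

64800 ± 18100

Let u = q − b = 3.03. δu = √(δq² + δb²) = √(0.372 + 0.0361) = 0.639, so δu/u = 0.211.
Q is then a monomial in u, p, c:
δQ/Q = √((δu/u)² + (1·δp/p)² + (3·δc/c)²) = √(0.0445 + 0.00612 + 0.0278) = 0.280
Q = 64800, so δQ = 0.280 × 64800 = 18100.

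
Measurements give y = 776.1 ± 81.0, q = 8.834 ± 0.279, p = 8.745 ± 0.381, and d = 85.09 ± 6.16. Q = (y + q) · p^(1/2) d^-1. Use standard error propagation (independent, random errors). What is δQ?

Let u = y + q = 784.9. δu = √(δy² + δq²) = √(6560 + 0.0778) = 81.0, so δu/u = 0.103.
Q is then a monomial in u, p, d:
δQ/Q = √((δu/u)² + (½·δp/p)² + (-1·δd/d)²) = √(0.0106 + 0.000475 + 0.00524) = 0.128
Q = 27.28, so δQ = 0.128 × 27.28 = 3.49.

3.49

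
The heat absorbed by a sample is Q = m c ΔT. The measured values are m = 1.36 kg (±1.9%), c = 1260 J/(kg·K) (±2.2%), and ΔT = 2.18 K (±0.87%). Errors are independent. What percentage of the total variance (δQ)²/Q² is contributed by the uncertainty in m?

(δQ/Q)² = (1·δm/m)² + (1·δc/c)² + (1·δΔT/ΔT)²
  m term: (1×0.0190)² = 0.000361
  c term: (1×0.0220)² = 0.000484
  ΔT term: (1×0.00870)² = 7.57e-05
Total = 0.000921. Share from m = 0.000361/0.000921 = 0.392.

39.2%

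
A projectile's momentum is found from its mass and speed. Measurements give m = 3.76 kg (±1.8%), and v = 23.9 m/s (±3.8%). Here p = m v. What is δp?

Products/powers → add relative errors in quadrature, weighted by exponent:
  (1·δm/m)² = (1×0.0180)² = 0.000324;  (1·δv/v)² = (1×0.0380)² = 0.00144
δp/p = √(0.00177) = 0.0420
p = 89.9 kg·m/s, so δp = 0.0420 × 89.9 = 3.78 kg·m/s.

3.78 kg·m/s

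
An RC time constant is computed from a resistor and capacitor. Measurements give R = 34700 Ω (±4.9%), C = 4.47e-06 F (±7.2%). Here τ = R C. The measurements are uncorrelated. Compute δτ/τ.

For a monomial τ ∝ R, C, fractional errors add in quadrature:
  (1·δR/R)² = (1×0.0490)² = 0.00240;  (1·δC/C)² = (1×0.0720)² = 0.00518
δτ/τ = √(0.00759) = 0.0871

0.0871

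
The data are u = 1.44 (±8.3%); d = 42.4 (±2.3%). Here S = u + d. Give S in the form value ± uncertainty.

Each term contributes (cᵢ δxᵢ)² to (δS)²:
  (δu)² = 0.0143;  (δd)² = 0.951
δS = √(0.965) = 0.982
S = 43.8.

43.8 ± 0.982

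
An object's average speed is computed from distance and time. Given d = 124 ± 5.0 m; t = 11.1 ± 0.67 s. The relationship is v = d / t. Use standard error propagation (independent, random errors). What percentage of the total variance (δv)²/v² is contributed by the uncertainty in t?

(δv/v)² = (1·δd/d)² + (-1·δt/t)²
  d term: (1×0.0403)² = 0.00163
  t term: (-1×0.0604)² = 0.00364
Total = 0.00527. Share from t = 0.00364/0.00527 = 0.691.

69.1%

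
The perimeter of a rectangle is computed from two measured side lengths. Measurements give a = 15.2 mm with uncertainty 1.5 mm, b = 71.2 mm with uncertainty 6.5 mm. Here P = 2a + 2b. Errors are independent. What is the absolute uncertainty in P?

Each term contributes (cᵢ δxᵢ)² to (δP)²:
  (2·δa)² = 9.00;  (2·δb)² = 169
δP = √(178) = 13.3 mm

13.3 mm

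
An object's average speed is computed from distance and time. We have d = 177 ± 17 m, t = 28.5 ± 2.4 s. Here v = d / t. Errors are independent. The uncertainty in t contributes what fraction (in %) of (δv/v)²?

43.5%

(δv/v)² = (1·δd/d)² + (-1·δt/t)²
  d term: (1×0.0960)² = 0.00922
  t term: (-1×0.0842)² = 0.00709
Total = 0.0163. Share from t = 0.00709/0.0163 = 0.435.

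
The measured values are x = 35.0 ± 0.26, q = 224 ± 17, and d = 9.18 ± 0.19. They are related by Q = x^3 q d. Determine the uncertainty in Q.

7.21e+06

For a monomial Q ∝ x^3, q, d, fractional errors add in quadrature:
  (3·δx/x)² = (3×0.00743)² = 0.000497;  (1·δq/q)² = (1×0.0759)² = 0.00576;  (1·δd/d)² = (1×0.0207)² = 0.000428
δQ/Q = √(0.00668) = 0.0818
Q = 8.82e+07, so δQ = 0.0818 × 8.82e+07 = 7.21e+06.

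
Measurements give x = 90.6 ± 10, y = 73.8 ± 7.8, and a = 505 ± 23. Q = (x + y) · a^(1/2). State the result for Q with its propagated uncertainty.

Let u = x + y = 164. δu = √(δx² + δy²) = √(100 + 60.8) = 12.7, so δu/u = 0.0771.
Q is then a monomial in u, a:
δQ/Q = √((δu/u)² + (½·δa/a)²) = √(0.00595 + 0.000519) = 0.0804
Q = 3690, so δQ = 0.0804 × 3690 = 297.

3690 ± 297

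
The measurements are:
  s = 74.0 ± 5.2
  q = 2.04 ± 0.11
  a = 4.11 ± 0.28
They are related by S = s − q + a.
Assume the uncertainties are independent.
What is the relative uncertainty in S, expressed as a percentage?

6.85%

S is a linear combination, so absolute uncertainties add in quadrature:
  (δs)² = 27.0;  (δq)² = 0.0121;  (δa)² = 0.0784
δS = √(27.1) = 5.21
S = 76.1, so δS/S = 5.21/76.1 = 0.0685.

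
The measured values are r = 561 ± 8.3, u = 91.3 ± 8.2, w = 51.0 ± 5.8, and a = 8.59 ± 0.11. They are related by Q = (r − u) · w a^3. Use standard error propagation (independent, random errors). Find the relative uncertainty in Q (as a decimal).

0.123

Let h = r − u = 470. δh = √(δr² + δu²) = √(68.9 + 67.2) = 11.7, so δh/h = 0.0248.
Q is then a monomial in h, w, a:
δQ/Q = √((δh/h)² + (1·δw/w)² + (3·δa/a)²) = √(0.000617 + 0.0129 + 0.00148) = 0.123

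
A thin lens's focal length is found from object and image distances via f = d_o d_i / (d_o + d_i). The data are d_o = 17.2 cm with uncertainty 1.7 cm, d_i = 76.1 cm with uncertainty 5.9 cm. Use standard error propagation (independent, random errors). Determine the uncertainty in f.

∂f/∂d_o = (d_i/(d_o+d_i))² = 0.665;  ∂f/∂d_i = (d_o/(d_o+d_i))² = 0.0340
δf = √((∂f/∂d_o · δd_o)² + (∂f/∂d_i · δd_i)²) = √(1.28 + 0.0402) = 1.15 cm

1.15 cm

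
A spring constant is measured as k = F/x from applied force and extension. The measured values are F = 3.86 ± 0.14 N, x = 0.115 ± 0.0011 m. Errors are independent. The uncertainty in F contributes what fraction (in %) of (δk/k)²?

93.5%

(δk/k)² = (1·δF/F)² + (-1·δx/x)²
  F term: (1×0.0363)² = 0.00132
  x term: (-1×0.00957)² = 9.15e-05
Total = 0.00141. Share from F = 0.00132/0.00141 = 0.935.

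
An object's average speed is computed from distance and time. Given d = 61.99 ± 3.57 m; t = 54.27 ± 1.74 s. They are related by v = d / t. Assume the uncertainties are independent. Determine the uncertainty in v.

For a monomial v ∝ d, t^-1, fractional errors add in quadrature:
  (1·δd/d)² = (1×0.0576)² = 0.00332;  (-1·δt/t)² = (-1×0.0321)² = 0.00103
δv/v = √(0.00434) = 0.0659
v = 1.142 m/s, so δv = 0.0659 × 1.142 = 0.0753 m/s.

0.0753 m/s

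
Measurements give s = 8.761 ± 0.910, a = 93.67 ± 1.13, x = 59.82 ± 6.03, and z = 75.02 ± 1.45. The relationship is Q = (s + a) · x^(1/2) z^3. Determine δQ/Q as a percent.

Let u = s + a = 102.4. δu = √(δs² + δa²) = √(0.828 + 1.28) = 1.45, so δu/u = 0.0142.
Q is then a monomial in u, x, z:
δQ/Q = √((δu/u)² + (½·δx/x)² + (3·δz/z)²) = √(0.000201 + 0.00254 + 0.00336) = 0.0781

7.81%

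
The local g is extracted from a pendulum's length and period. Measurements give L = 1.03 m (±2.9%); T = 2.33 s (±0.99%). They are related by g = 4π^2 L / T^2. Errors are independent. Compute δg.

0.263 m/s^2

Each factor contributes (exponent × relative error)² to (δg/g)²:
  (1·δL/L)² = (1×0.0290)² = 0.000841;  (-2·δT/T)² = (-2×0.00990)² = 0.000392
δg/g = √(0.00123) = 0.0351
g = 7.49 m/s^2, so δg = 0.0351 × 7.49 = 0.263 m/s^2.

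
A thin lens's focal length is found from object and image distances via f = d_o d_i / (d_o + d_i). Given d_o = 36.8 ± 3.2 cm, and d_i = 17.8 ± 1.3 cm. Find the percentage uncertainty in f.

∂f/∂d_o = (d_i/(d_o+d_i))² = 0.106;  ∂f/∂d_i = (d_o/(d_o+d_i))² = 0.454
δf = √((∂f/∂d_o · δd_o)² + (∂f/∂d_i · δd_i)²) = √(0.116 + 0.349) = 0.681 cm
f = 12.0 cm, so δf/f = 0.681/12.0 = 0.0568.

5.68%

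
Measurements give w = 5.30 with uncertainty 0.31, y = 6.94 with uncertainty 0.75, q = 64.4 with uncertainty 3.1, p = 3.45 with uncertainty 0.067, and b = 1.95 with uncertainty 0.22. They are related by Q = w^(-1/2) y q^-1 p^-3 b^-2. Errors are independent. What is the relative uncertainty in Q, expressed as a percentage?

Each factor contributes (exponent × relative error)² to (δQ/Q)²:
  (−½·δw/w)² = (-0.5×0.0585)² = 0.000855;  (1·δy/y)² = (1×0.108)² = 0.0117;  (-1·δq/q)² = (-1×0.0481)² = 0.00232;  (-3·δp/p)² = (-3×0.0194)² = 0.00339;  (-2·δb/b)² = (-2×0.113)² = 0.0509
δQ/Q = √(0.0692) = 0.263

26.3%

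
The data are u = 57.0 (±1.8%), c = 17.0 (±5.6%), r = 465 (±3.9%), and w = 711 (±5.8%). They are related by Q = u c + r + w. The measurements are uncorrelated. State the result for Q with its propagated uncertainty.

Let p = u·c = 969. δp/p = √((1·δu/u)² + (1·δc/c)²) = √(0.000324 + 0.00314) = 0.0588, so δp = 57.0.
Q = p + r + w: δQ = √(δp² + δr² + δw²) = √(3250 + 329 + 1700) = 72.7
Q = 2140.

2140 ± 72.7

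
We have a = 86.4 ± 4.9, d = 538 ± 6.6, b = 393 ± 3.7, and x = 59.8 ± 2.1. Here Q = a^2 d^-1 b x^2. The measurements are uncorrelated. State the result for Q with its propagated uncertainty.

Products/powers → add relative errors in quadrature, weighted by exponent:
  (2·δa/a)² = (2×0.0567)² = 0.0129;  (-1·δd/d)² = (-1×0.0123)² = 0.000150;  (1·δb/b)² = (1×0.00941)² = 8.86e-05;  (2·δx/x)² = (2×0.0351)² = 0.00493
δQ/Q = √(0.0180) = 0.134
Q = 1.95e+07, so δQ = 0.134 × 1.95e+07 = 2.62e+06.

(1.95 ± 0.262) × 10^7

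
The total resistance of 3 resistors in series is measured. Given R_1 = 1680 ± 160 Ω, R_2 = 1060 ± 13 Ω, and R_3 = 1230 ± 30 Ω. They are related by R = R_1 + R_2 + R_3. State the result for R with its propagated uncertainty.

3970 ± 163 Ω

Each term contributes (cᵢ δxᵢ)² to (δR)²:
  (δR_1)² = 25600;  (δR_2)² = 169;  (δR_3)² = 900
δR = √(26700) = 163 Ω
R = 3970 Ω.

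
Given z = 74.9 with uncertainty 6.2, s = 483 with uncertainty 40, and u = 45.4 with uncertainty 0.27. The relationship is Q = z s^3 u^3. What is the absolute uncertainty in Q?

2.07e+14

Relative error in a monomial: (δQ/Q)² = Σ (nᵢ · δxᵢ/xᵢ)².
  (1·δz/z)² = (1×0.0828)² = 0.00685;  (3·δs/s)² = (3×0.0828)² = 0.0617;  (3·δu/u)² = (3×0.00595)² = 0.000318
δQ/Q = √(0.0689) = 0.262
Q = 7.9e+14, so δQ = 0.262 × 7.9e+14 = 2.07e+14.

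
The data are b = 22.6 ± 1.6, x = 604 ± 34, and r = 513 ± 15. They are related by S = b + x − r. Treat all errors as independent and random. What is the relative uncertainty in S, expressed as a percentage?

Sums and differences: (δS)² = Σ (cᵢ δxᵢ)².
  (δb)² = 2.56;  (δx)² = 1160;  (δr)² = 225
δS = √(1380) = 37.2
S = 114, so δS/S = 37.2/114 = 0.327.

32.7%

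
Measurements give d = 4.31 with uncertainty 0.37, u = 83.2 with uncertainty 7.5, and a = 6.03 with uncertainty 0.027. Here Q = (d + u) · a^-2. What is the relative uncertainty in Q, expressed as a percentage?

Let w = d + u = 87.5. δw = √(δd² + δu²) = √(0.137 + 56.2) = 7.51, so δw/w = 0.0858.
Q is then a monomial in w, a:
δQ/Q = √((δw/w)² + (-2·δa/a)²) = √(0.00736 + 8.02e-05) = 0.0863

8.63%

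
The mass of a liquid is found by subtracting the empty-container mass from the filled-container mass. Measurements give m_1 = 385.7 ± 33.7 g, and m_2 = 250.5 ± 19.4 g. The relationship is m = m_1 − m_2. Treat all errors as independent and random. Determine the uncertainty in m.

38.9 g

Absolute uncertainties add in quadrature for a linear combination:
  (δm_1)² = 1140;  (δm_2)² = 376
δm = √(1510) = 38.9 g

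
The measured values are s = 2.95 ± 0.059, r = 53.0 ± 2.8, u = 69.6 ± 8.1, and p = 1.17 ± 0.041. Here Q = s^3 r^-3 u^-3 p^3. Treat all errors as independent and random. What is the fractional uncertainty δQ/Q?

0.402

Each factor contributes (exponent × relative error)² to (δQ/Q)²:
  (3·δs/s)² = (3×0.0200)² = 0.00360;  (-3·δr/r)² = (-3×0.0528)² = 0.0251;  (-3·δu/u)² = (-3×0.116)² = 0.122;  (3·δp/p)² = (3×0.0350)² = 0.0111
δQ/Q = √(0.162) = 0.402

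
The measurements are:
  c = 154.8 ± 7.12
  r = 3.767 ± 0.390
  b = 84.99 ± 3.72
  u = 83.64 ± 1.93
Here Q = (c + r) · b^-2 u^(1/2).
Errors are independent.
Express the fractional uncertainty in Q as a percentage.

9.91%

Let w = c + r = 158.6. δw = √(δc² + δr²) = √(50.7 + 0.152) = 7.13, so δw/w = 0.0450.
Q is then a monomial in w, b, u:
δQ/Q = √((δw/w)² + (-2·δb/b)² + (½·δu/u)²) = √(0.00202 + 0.00766 + 0.000133) = 0.0991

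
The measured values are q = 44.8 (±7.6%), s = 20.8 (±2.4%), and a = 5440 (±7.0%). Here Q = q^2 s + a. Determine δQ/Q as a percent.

Let p = q^2·s = 41700. δp/p = √((2·δq/q)² + (1·δs/s)²) = √(0.0231 + 0.000576) = 0.154, so δp = 6420.
Q = p + a: δQ = √(δp² + δa²) = √(4.13e+07 + 1.45e+05) = 6440
Q = 47200, so δQ/Q = 6440/47200 = 0.136.

13.6%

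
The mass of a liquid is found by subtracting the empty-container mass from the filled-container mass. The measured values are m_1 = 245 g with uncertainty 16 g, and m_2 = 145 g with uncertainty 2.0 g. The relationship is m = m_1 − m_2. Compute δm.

Each term contributes (cᵢ δxᵢ)² to (δm)²:
  (δm_1)² = 256;  (δm_2)² = 4.00
δm = √(260) = 16.1 g

16.1 g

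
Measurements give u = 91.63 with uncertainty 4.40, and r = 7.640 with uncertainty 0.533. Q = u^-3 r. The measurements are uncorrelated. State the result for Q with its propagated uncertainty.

(9.931 ± 1.59) × 10^-6

Products/powers → add relative errors in quadrature, weighted by exponent:
  (-3·δu/u)² = (-3×0.0480)² = 0.0208;  (1·δr/r)² = (1×0.0698)² = 0.00487
δQ/Q = √(0.0256) = 0.160
Q = 9.931e-06, so δQ = 0.160 × 9.931e-06 = 1.59e-06.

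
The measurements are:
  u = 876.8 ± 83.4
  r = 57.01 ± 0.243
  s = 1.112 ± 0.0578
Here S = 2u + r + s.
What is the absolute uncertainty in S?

167

Sums and differences: (δS)² = Σ (cᵢ δxᵢ)².
  (2·δu)² = 27800;  (δr)² = 0.0590;  (δs)² = 0.00334
δS = √(27800) = 167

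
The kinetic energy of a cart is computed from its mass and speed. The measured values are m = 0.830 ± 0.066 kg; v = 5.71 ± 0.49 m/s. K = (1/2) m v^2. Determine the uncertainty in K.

2.56 J

K is a product of powers, so relative uncertainties combine in quadrature:
  (1·δm/m)² = (1×0.0795)² = 0.00632;  (2·δv/v)² = (2×0.0858)² = 0.0295
δK/K = √(0.0358) = 0.189
K = 13.5 J, so δK = 0.189 × 13.5 = 2.56 J.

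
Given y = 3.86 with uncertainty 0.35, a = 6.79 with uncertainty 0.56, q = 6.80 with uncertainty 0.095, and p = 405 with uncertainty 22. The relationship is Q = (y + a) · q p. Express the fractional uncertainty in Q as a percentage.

8.36%

Let u = y + a = 10.7. δu = √(δy² + δa²) = √(0.122 + 0.314) = 0.660, so δu/u = 0.0620.
Q is then a monomial in u, q, p:
δQ/Q = √((δu/u)² + (1·δq/q)² + (1·δp/p)²) = √(0.00384 + 0.000195 + 0.00295) = 0.0836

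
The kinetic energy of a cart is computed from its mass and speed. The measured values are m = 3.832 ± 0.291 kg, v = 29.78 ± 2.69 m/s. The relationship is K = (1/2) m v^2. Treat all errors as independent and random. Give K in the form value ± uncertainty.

1699 ± 333 J

Products/powers → add relative errors in quadrature, weighted by exponent:
  (1·δm/m)² = (1×0.0759)² = 0.00577;  (2·δv/v)² = (2×0.0903)² = 0.0326
δK/K = √(0.0384) = 0.196
K = 1699 J, so δK = 0.196 × 1699 = 333 J.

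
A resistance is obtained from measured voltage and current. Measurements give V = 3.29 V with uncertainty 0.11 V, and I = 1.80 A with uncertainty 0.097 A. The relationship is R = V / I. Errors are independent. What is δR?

0.116 Ω

Products/powers → add relative errors in quadrature, weighted by exponent:
  (1·δV/V)² = (1×0.0334)² = 0.00112;  (-1·δI/I)² = (-1×0.0539)² = 0.00290
δR/R = √(0.00402) = 0.0634
R = 1.83 Ω, so δR = 0.0634 × 1.83 = 0.116 Ω.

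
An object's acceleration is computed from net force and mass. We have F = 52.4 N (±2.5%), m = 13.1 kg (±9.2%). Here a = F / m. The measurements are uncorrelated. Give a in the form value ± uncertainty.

4.00 ± 0.381 m/s^2

Since a is a product/quotient, work with relative uncertainties:
  (1·δF/F)² = (1×0.0250)² = 0.000625;  (-1·δm/m)² = (-1×0.0920)² = 0.00846
δa/a = √(0.00909) = 0.0953
a = 4.00 m/s^2, so δa = 0.0953 × 4.00 = 0.381 m/s^2.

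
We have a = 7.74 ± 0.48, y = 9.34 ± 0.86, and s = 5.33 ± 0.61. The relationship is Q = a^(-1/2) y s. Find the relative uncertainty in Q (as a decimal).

0.150

Q is a product of powers, so relative uncertainties combine in quadrature:
  (−½·δa/a)² = (-0.5×0.0620)² = 0.000961;  (1·δy/y)² = (1×0.0921)² = 0.00848;  (1·δs/s)² = (1×0.114)² = 0.0131
δQ/Q = √(0.0225) = 0.150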